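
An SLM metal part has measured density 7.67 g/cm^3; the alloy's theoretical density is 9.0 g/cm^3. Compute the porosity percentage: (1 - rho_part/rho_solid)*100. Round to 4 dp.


Porosity = (1-7.67/9.0)*100 = 14.7778 %


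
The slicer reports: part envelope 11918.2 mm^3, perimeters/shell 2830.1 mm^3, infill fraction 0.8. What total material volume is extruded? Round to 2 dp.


V_infill = (11918.2 - 2830.1) * 0.8 = 7270.48
V_total = 2830.1 + 7270.48 = 10100.58 mm^3


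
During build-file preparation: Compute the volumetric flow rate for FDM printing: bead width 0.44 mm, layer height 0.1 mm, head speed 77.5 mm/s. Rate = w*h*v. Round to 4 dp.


Rate = 0.44 * 0.1 * 77.5 = 3.41 mm^3/s


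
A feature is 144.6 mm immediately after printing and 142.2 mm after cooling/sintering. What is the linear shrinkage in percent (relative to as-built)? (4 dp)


Shrinkage = ((144.6-142.2)/144.6)*100 = 1.6598 %


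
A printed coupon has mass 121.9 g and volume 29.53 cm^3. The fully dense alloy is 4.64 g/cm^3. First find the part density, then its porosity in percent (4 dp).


rho_part = 121.9 / 29.53 = 4.12800542 g/cm^3
Porosity = (1 - 4.12800542/4.64)*100 = 11.0344 %


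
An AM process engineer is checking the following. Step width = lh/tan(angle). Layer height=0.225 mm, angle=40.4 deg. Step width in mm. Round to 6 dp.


step = 0.225 / tan(40.4) = 0.264374 mm


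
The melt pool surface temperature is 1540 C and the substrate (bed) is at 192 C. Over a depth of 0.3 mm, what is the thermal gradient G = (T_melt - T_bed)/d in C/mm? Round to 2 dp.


G = (1540-192)/0.3 = 4493.33 C/mm


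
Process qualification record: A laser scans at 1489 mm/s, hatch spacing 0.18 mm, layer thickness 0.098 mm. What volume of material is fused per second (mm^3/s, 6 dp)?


Rate = 1489 * 0.18 * 0.098 = 26.26596 mm^3/s


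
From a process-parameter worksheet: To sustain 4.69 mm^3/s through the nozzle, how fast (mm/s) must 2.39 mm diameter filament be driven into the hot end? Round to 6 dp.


A = pi*(2.39/2)^2 = 4.486273
v = 4.69 / 4.486273 = 1.045411 mm/s


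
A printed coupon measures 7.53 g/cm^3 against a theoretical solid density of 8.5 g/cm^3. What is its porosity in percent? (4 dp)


Porosity = (1-7.53/8.5)*100 = 11.4118 %


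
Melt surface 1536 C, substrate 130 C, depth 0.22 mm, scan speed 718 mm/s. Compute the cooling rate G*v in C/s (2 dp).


G = (1536-130)/0.22 = 6390.90909091 C/mm
CR = 6390.90909091 * 718 = 4588672.73 C/s


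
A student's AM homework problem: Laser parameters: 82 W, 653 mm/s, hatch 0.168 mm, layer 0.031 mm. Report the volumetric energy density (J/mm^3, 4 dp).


E = 82 / (653*0.168*0.031) = 24.1118 J/mm^3


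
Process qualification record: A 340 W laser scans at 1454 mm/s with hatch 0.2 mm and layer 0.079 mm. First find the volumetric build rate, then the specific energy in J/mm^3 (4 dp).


Build rate = 1454 * 0.2 * 0.079 = 22.9732 mm^3/s
SE = 340 / 22.9732 = 14.7999 J/mm^3


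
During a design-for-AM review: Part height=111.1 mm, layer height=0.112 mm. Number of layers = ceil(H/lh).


Layers = ceil(111.1/0.112) = 992


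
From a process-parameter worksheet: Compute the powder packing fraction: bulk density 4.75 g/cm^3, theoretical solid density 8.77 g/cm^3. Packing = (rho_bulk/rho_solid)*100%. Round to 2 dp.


Packing = (4.75/8.77)*100 = 54.16 %


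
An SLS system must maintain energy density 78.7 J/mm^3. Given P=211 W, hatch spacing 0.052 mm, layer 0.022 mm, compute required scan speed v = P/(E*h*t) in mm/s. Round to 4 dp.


v = 211 / (78.7*0.052*0.022) = 2343.5903 mm/s


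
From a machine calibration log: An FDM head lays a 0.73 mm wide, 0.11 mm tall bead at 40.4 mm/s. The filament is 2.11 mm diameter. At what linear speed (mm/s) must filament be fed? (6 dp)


Q = 0.73 * 0.11 * 40.4 = 3.24412 mm^3/s
A_fil = pi*(2.11/2)^2 = 3.49667116 mm^2
v_feed = 3.24412 / 3.49667116 = 0.927774 mm/s


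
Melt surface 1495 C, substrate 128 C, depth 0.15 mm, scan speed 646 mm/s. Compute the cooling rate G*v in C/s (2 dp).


G = (1495-128)/0.15 = 9113.33333333 C/mm
CR = 9113.33333333 * 646 = 5887213.33 C/s


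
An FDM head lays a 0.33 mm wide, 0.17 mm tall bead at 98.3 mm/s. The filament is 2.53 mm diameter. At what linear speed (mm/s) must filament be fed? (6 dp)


Q = 0.33 * 0.17 * 98.3 = 5.51463 mm^3/s
A_fil = pi*(2.53/2)^2 = 5.0272551 mm^2
v_feed = 5.51463 / 5.0272551 = 1.096947 mm/s


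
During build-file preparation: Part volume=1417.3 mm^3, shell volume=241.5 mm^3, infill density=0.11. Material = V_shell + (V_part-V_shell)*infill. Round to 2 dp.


V_infill = (1417.3 - 241.5) * 0.11 = 129.34
V_total = 241.5 + 129.34 = 370.84 mm^3


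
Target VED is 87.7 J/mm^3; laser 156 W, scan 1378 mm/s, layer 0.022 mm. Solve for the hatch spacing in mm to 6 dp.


h = 156 / (87.7*1378*0.022) = 0.058675 mm


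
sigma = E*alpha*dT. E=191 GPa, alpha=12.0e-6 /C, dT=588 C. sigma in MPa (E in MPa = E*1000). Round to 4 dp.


sigma = 191*1000 * 12.0e-6 * 588 = 1347.696 MPa


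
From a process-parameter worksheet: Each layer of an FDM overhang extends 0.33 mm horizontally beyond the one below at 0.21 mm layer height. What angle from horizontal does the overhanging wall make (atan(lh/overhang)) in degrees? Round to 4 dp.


angle = atan(0.21/0.33) = 32.4712 degrees


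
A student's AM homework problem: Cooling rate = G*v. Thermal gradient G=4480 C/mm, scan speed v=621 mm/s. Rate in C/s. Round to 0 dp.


CR = 4480 * 621 = 2782080 C/s


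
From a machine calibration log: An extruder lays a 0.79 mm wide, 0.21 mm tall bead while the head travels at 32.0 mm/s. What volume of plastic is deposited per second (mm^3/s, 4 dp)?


Rate = 0.79 * 0.21 * 32.0 = 5.3088 mm^3/s


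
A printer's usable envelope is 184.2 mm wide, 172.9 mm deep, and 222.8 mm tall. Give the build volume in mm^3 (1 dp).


V = 184.2 * 172.9 * 222.8 = 7095774.5 mm^3


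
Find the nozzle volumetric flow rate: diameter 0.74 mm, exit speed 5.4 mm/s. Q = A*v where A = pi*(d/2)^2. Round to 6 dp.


A = pi*(0.74/2)^2 = 0.43008403 mm^2
Q = 0.43008403 * 5.4 = 2.322454 mm^3/s


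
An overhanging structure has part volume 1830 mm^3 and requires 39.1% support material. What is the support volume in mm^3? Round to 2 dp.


V_support = 1830 * 0.391 = 715.53 mm^3


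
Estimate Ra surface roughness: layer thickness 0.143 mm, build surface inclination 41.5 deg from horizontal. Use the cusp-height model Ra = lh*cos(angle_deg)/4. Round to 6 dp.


Ra = 0.143 * cos(41.5) / 4 = 0.026775 mm


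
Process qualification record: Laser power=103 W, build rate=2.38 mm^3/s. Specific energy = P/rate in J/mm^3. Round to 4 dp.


SE = 103 / 2.38 = 43.2773 J/mm^3


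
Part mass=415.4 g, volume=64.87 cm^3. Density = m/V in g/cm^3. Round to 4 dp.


rho = 415.4 / 64.87 = 6.4036 g/cm^3


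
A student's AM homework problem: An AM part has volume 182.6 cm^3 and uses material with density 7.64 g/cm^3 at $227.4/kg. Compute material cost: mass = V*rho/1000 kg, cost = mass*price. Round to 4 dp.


Mass = 182.6*7.64/1000 = 1.395064 kg
Cost = 1.395064 * 227.4 = 317.2376 $


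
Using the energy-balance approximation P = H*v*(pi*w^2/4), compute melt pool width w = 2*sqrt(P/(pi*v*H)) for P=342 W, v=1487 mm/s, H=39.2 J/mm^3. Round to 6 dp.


w = 2*sqrt(342/(pi*1487*39.2)) = 0.086431 mm


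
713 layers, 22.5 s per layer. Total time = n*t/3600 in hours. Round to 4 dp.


t = 713 * 22.5 / 3600 = 4.4563 hrs


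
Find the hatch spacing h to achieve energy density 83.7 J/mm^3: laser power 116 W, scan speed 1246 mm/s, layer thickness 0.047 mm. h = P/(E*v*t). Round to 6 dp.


h = 116 / (83.7*1246*0.047) = 0.023666 mm


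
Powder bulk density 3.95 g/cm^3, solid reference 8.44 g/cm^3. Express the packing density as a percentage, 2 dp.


Packing = (3.95/8.44)*100 = 46.8 %


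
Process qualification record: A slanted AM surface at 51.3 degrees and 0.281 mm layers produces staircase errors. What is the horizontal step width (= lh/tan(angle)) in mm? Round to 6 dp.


step = 0.281 / tan(51.3) = 0.225123 mm


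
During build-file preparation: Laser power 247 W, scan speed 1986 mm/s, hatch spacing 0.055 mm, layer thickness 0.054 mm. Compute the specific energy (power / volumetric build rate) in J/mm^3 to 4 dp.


Build rate = 1986 * 0.055 * 0.054 = 5.89842 mm^3/s
SE = 247 / 5.89842 = 41.8756 J/mm^3


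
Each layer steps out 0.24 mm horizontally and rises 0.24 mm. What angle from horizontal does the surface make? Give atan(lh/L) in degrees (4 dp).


angle = atan(0.24/0.24) = 45.0 degrees


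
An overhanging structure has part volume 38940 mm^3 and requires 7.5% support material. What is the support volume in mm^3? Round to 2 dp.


V_support = 38940 * 0.075 = 2920.5 mm^3


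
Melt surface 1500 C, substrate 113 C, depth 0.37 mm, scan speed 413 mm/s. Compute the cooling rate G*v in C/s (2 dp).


G = (1500-113)/0.37 = 3748.64864865 C/mm
CR = 3748.64864865 * 413 = 1548191.89 C/s


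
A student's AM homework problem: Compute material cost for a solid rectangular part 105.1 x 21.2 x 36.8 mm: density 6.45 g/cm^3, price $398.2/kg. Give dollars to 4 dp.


V = 105.1 * 21.2 * 36.8 = 81994.816 mm^3 = 81.994816 cm^3
Mass = 81.994816 * 6.45 / 1000 = 0.52886656 kg
Cost = 0.52886656 * 398.2 = 210.5947 $


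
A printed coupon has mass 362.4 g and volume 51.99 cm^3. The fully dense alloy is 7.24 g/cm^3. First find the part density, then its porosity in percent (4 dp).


rho_part = 362.4 / 51.99 = 6.97057126 g/cm^3
Porosity = (1 - 6.97057126/7.24)*100 = 3.7214 %


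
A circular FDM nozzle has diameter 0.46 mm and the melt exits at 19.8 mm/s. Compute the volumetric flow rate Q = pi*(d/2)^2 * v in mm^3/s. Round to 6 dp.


A = pi*(0.46/2)^2 = 0.16619025 mm^2
Q = 0.16619025 * 19.8 = 3.290567 mm^3/s


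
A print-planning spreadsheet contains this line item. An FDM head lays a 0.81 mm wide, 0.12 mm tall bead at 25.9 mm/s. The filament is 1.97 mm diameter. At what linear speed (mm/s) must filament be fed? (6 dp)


Q = 0.81 * 0.12 * 25.9 = 2.51748 mm^3/s
A_fil = pi*(1.97/2)^2 = 3.04805173 mm^2
v_feed = 2.51748 / 3.04805173 = 0.825931 mm/s


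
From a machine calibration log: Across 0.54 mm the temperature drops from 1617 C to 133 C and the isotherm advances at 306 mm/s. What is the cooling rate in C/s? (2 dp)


G = (1617-133)/0.54 = 2748.14814815 C/mm
CR = 2748.14814815 * 306 = 840933.33 C/s


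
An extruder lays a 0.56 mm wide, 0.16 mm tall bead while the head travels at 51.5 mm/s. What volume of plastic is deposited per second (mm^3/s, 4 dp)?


Rate = 0.56 * 0.16 * 51.5 = 4.6144 mm^3/s


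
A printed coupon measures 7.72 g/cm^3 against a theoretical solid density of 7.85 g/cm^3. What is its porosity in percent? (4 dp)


Porosity = (1-7.72/7.85)*100 = 1.6561 %


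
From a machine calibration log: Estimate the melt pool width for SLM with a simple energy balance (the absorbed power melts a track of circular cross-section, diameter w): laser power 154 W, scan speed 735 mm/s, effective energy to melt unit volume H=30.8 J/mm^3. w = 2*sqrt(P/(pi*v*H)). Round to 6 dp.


w = 2*sqrt(154/(pi*735*30.8)) = 0.093067 mm


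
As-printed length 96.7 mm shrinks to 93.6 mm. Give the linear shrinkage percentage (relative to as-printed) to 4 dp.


Shrinkage = ((96.7-93.6)/96.7)*100 = 3.2058 %


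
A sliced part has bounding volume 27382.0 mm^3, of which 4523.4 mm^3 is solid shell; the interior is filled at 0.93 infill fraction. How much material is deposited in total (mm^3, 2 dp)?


V_infill = (27382.0 - 4523.4) * 0.93 = 21258.5
V_total = 4523.4 + 21258.5 = 25781.9 mm^3


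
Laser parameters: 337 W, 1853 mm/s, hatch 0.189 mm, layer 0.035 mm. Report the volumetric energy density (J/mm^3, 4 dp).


E = 337 / (1853*0.189*0.035) = 27.4932 J/mm^3


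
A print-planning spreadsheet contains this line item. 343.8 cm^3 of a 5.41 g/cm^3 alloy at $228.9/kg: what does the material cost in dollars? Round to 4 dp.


Mass = 343.8*5.41/1000 = 1.859958 kg
Cost = 1.859958 * 228.9 = 425.7444 $


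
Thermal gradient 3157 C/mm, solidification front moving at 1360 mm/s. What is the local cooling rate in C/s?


CR = 3157 * 1360 = 4293520 C/s


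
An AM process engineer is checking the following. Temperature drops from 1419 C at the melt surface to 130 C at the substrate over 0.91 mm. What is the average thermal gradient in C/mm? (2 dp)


G = (1419-130)/0.91 = 1416.48 C/mm


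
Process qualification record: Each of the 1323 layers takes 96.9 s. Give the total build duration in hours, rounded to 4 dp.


t = 1323 * 96.9 / 3600 = 35.6108 hrs


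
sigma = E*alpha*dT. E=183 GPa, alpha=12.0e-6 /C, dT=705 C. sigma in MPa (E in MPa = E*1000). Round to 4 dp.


sigma = 183*1000 * 12.0e-6 * 705 = 1548.18 MPa


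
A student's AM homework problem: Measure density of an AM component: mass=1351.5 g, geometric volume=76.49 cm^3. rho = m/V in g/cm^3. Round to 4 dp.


rho = 1351.5 / 76.49 = 17.669 g/cm^3


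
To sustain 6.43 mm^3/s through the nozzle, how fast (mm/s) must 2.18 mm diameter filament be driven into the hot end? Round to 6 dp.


A = pi*(2.18/2)^2 = 3.732526
v = 6.43 / 3.732526 = 1.722694 mm/s


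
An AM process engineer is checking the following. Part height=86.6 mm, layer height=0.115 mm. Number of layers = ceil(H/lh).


Layers = ceil(86.6/0.115) = 754


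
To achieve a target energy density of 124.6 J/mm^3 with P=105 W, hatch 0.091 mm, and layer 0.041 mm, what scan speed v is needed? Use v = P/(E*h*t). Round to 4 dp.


v = 105 / (124.6*0.091*0.041) = 225.8635 mm/s


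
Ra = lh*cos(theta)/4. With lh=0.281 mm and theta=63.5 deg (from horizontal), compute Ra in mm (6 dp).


Ra = 0.281 * cos(63.5) / 4 = 0.031345 mm


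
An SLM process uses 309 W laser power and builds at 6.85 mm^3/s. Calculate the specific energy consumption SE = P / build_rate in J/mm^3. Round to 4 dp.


SE = 309 / 6.85 = 45.1095 J/mm^3


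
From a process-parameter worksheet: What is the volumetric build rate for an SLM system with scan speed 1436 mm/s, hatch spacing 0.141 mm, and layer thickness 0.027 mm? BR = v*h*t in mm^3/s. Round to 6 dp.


Rate = 1436 * 0.141 * 0.027 = 5.466852 mm^3/s


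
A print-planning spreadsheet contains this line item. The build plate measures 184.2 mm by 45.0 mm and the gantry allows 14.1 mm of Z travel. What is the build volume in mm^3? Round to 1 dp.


V = 184.2 * 45.0 * 14.1 = 116874.9 mm^3


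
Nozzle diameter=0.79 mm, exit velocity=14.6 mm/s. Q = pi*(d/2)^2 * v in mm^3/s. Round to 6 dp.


A = pi*(0.79/2)^2 = 0.49016699 mm^2
Q = 0.49016699 * 14.6 = 7.156438 mm^3/s


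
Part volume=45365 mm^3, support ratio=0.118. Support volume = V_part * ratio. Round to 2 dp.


V_support = 45365 * 0.118 = 5353.07 mm^3


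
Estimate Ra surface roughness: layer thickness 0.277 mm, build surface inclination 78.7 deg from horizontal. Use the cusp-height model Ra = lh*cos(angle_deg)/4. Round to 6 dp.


Ra = 0.277 * cos(78.7) / 4 = 0.013569 mm


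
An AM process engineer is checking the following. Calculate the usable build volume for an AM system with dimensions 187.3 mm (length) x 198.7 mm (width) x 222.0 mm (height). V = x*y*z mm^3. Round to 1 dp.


V = 187.3 * 198.7 * 222.0 = 8262065.2 mm^3


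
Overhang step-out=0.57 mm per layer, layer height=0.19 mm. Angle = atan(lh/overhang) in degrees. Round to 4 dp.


angle = atan(0.19/0.57) = 18.4349 degrees


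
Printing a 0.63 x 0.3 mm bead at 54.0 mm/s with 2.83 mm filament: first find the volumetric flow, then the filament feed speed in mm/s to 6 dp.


Q = 0.63 * 0.3 * 54.0 = 10.206 mm^3/s
A_fil = pi*(2.83/2)^2 = 6.29017535 mm^2
v_feed = 10.206 / 6.29017535 = 1.62253 mm/s


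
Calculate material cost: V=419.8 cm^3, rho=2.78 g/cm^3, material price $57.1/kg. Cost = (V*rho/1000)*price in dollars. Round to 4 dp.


Mass = 419.8*2.78/1000 = 1.167044 kg
Cost = 1.167044 * 57.1 = 66.6382 $


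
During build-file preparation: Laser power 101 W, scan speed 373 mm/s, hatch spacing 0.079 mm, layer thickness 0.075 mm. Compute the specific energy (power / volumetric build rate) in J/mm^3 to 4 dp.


Build rate = 373 * 0.079 * 0.075 = 2.210025 mm^3/s
SE = 101 / 2.210025 = 45.7008 J/mm^3


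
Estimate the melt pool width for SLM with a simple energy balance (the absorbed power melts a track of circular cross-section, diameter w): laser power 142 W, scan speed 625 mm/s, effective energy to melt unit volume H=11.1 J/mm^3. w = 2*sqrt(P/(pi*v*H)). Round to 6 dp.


w = 2*sqrt(142/(pi*625*11.1)) = 0.161435 mm


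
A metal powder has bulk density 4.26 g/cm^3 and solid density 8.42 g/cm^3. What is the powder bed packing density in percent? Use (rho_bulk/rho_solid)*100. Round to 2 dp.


Packing = (4.26/8.42)*100 = 50.59 %


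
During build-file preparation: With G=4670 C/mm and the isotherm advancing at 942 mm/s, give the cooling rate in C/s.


CR = 4670 * 942 = 4399140 C/s


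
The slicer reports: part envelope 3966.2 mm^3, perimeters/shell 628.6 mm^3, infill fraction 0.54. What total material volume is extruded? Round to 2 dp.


V_infill = (3966.2 - 628.6) * 0.54 = 1802.3
V_total = 628.6 + 1802.3 = 2430.9 mm^3


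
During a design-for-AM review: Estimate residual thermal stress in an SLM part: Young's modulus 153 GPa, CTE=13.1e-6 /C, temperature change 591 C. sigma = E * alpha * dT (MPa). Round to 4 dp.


sigma = 153*1000 * 13.1e-6 * 591 = 1184.5413 MPa


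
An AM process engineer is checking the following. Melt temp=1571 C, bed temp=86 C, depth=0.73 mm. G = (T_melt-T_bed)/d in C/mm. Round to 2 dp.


G = (1571-86)/0.73 = 2034.25 C/mm


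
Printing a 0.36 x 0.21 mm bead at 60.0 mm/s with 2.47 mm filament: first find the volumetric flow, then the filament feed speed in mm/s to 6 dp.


Q = 0.36 * 0.21 * 60.0 = 4.536 mm^3/s
A_fil = pi*(2.47/2)^2 = 4.79163566 mm^2
v_feed = 4.536 / 4.79163566 = 0.94665 mm/s


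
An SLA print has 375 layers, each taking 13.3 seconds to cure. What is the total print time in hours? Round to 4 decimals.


t = 375 * 13.3 / 3600 = 1.3854 hrs


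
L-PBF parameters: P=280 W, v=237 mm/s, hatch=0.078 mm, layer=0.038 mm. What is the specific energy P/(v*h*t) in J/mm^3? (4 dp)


Build rate = 237 * 0.078 * 0.038 = 0.702468 mm^3/s
SE = 280 / 0.702468 = 398.5947 J/mm^3


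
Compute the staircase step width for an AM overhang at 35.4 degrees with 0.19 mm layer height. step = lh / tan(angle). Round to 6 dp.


step = 0.19 / tan(35.4) = 0.267356 mm


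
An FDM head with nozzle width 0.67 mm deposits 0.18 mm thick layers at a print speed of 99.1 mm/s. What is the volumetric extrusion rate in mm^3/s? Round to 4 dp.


Rate = 0.67 * 0.18 * 99.1 = 11.9515 mm^3/s


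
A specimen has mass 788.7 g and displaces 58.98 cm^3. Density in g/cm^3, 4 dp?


rho = 788.7 / 58.98 = 13.3723 g/cm^3


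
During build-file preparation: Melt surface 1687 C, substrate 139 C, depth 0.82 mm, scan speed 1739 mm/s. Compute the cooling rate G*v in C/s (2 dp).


G = (1687-139)/0.82 = 1887.80487805 C/mm
CR = 1887.80487805 * 1739 = 3282892.68 C/s


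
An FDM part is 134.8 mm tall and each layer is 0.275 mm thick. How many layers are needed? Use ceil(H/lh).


Layers = ceil(134.8/0.275) = 491


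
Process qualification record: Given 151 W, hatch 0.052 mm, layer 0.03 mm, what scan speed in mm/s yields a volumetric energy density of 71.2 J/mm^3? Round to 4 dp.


v = 151 / (71.2*0.052*0.03) = 1359.4785 mm/s


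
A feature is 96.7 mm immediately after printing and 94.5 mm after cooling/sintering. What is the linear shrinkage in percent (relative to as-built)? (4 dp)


Shrinkage = ((96.7-94.5)/96.7)*100 = 2.2751 %


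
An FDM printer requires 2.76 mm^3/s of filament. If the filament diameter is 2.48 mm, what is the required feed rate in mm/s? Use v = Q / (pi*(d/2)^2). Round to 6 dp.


A = pi*(2.48/2)^2 = 4.830513
v = 2.76 / 4.830513 = 0.571368 mm/s


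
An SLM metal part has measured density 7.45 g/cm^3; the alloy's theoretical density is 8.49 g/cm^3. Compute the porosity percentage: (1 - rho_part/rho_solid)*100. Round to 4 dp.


Porosity = (1-7.45/8.49)*100 = 12.2497 %


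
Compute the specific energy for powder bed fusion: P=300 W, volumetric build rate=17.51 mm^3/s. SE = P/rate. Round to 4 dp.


SE = 300 / 17.51 = 17.1331 J/mm^3


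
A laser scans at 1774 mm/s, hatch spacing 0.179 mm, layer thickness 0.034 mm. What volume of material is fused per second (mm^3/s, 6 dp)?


Rate = 1774 * 0.179 * 0.034 = 10.796564 mm^3/s


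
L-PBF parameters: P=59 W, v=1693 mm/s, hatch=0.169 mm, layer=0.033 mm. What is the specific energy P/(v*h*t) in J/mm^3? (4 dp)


Build rate = 1693 * 0.169 * 0.033 = 9.441861 mm^3/s
SE = 59 / 9.441861 = 6.2488 J/mm^3


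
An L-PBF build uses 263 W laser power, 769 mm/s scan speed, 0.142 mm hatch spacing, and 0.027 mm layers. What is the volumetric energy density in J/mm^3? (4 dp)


E = 263 / (769*0.142*0.027) = 89.2026 J/mm^3


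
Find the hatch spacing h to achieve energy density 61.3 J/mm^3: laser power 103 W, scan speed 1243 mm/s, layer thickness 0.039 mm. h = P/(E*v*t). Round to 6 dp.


h = 103 / (61.3*1243*0.039) = 0.034661 mm


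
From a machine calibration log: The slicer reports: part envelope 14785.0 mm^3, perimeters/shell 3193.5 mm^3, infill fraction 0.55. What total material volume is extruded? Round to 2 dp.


V_infill = (14785.0 - 3193.5) * 0.55 = 6375.33
V_total = 3193.5 + 6375.33 = 9568.83 mm^3


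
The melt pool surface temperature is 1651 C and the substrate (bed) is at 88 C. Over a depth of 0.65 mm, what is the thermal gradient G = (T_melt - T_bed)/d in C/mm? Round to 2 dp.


G = (1651-88)/0.65 = 2404.62 C/mm


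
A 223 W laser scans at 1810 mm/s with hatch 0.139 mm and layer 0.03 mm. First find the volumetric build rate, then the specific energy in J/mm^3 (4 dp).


Build rate = 1810 * 0.139 * 0.03 = 7.5477 mm^3/s
SE = 223 / 7.5477 = 29.5454 J/mm^3


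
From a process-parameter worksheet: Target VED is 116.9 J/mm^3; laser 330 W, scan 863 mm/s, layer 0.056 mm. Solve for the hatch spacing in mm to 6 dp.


h = 330 / (116.9*863*0.056) = 0.058412 mm


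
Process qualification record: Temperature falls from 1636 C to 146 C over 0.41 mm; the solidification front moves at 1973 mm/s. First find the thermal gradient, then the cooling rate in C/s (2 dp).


G = (1636-146)/0.41 = 3634.14634146 C/mm
CR = 3634.14634146 * 1973 = 7170170.73 C/s


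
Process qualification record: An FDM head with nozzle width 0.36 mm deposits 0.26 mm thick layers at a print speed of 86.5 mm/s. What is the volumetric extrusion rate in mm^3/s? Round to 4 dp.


Rate = 0.36 * 0.26 * 86.5 = 8.0964 mm^3/s


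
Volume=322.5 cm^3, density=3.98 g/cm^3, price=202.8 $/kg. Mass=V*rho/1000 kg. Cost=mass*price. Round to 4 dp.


Mass = 322.5*3.98/1000 = 1.28355 kg
Cost = 1.28355 * 202.8 = 260.3039 $


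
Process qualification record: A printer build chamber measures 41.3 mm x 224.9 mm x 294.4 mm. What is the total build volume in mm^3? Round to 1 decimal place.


V = 41.3 * 224.9 * 294.4 = 2734496.1 mm^3


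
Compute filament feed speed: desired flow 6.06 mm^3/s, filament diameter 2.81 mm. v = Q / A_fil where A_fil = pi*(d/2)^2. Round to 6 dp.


A = pi*(2.81/2)^2 = 6.201582
v = 6.06 / 6.201582 = 0.97717 mm/s


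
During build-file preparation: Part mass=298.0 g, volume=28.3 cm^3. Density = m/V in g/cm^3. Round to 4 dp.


rho = 298.0 / 28.3 = 10.53 g/cm^3


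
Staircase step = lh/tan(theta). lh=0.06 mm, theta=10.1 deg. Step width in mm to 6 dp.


step = 0.06 / tan(10.1) = 0.336838 mm


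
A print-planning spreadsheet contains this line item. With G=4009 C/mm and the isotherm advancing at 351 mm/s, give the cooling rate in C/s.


CR = 4009 * 351 = 1407159 C/s


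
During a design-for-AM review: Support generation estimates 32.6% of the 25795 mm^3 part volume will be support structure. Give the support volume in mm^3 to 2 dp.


V_support = 25795 * 0.326 = 8409.17 mm^3


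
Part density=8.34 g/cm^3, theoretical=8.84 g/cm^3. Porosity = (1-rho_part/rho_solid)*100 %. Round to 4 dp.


Porosity = (1-8.34/8.84)*100 = 5.6561 %


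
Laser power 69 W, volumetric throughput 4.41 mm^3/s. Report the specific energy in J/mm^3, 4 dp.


SE = 69 / 4.41 = 15.6463 J/mm^3


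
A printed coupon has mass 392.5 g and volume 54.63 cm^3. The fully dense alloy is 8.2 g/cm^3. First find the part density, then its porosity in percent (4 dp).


rho_part = 392.5 / 54.63 = 7.18469705 g/cm^3
Porosity = (1 - 7.18469705/8.2)*100 = 12.3817 %


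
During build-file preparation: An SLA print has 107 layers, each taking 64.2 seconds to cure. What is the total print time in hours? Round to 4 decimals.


t = 107 * 64.2 / 3600 = 1.9082 hrs


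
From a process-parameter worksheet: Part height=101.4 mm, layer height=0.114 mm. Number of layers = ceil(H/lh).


Layers = ceil(101.4/0.114) = 890


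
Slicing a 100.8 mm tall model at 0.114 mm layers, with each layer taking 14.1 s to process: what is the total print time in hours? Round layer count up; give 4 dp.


Layers = ceil(100.8/0.114) = 885
t = 885 * 14.1 / 3600 = 3.4663 hrs


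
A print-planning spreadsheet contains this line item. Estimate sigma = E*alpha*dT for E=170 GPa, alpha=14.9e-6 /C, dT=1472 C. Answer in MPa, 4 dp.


sigma = 170*1000 * 14.9e-6 * 1472 = 3728.576 MPa


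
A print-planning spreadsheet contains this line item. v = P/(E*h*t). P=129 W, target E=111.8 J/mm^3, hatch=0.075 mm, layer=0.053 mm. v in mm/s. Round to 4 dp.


v = 129 / (111.8*0.075*0.053) = 290.2758 mm/s


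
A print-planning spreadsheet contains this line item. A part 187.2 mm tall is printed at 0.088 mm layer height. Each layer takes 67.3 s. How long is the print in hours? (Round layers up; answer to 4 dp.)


Layers = ceil(187.2/0.088) = 2128
t = 2128 * 67.3 / 3600 = 39.7818 hrs


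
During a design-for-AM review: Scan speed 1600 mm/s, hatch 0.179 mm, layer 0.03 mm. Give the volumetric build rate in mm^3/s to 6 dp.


Rate = 1600 * 0.179 * 0.03 = 8.592 mm^3/s


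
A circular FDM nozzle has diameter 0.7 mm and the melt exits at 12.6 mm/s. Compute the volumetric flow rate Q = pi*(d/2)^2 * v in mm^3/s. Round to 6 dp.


A = pi*(0.7/2)^2 = 0.3848451 mm^2
Q = 0.3848451 * 12.6 = 4.849048 mm^3/s


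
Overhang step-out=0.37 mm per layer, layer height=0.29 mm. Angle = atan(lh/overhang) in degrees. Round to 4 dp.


angle = atan(0.29/0.37) = 38.0888 degrees


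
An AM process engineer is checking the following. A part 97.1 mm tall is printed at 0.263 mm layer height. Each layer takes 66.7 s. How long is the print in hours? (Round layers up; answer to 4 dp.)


Layers = ceil(97.1/0.263) = 370
t = 370 * 66.7 / 3600 = 6.8553 hrs


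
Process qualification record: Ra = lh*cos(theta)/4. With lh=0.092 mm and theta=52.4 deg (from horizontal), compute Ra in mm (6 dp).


Ra = 0.092 * cos(52.4) / 4 = 0.014033 mm


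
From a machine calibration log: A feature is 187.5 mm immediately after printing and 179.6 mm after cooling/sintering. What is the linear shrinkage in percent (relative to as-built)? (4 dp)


Shrinkage = ((187.5-179.6)/187.5)*100 = 4.2133 %


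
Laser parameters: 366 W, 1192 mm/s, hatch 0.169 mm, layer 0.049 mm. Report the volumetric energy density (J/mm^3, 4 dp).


E = 366 / (1192*0.169*0.049) = 37.0785 J/mm^3


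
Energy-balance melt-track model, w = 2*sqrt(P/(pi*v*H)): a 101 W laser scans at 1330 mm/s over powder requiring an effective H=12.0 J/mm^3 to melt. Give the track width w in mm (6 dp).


w = 2*sqrt(101/(pi*1330*12.0)) = 0.089763 mm


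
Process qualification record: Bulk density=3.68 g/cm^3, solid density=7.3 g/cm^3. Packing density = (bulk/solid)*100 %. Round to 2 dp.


Packing = (3.68/7.3)*100 = 50.41 %


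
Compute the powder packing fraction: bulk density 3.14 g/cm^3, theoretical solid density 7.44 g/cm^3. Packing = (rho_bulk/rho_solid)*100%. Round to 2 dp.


Packing = (3.14/7.44)*100 = 42.2 %


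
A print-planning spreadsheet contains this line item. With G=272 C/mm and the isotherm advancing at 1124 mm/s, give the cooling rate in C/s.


CR = 272 * 1124 = 305728 C/s


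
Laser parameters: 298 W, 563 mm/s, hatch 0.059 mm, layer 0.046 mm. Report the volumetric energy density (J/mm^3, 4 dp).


E = 298 / (563*0.059*0.046) = 195.0285 J/mm^3


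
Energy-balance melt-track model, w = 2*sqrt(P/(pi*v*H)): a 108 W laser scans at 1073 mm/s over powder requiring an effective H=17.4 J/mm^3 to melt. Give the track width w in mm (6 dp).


w = 2*sqrt(108/(pi*1073*17.4)) = 0.085821 mm


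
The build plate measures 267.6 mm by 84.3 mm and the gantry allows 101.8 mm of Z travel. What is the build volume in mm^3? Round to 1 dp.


V = 267.6 * 84.3 * 101.8 = 2296473.6 mm^3


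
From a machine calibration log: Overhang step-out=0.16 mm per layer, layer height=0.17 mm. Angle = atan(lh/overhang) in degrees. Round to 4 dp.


angle = atan(0.17/0.16) = 46.7357 degrees


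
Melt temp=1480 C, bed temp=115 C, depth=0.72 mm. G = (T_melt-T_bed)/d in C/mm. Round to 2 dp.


G = (1480-115)/0.72 = 1895.83 C/mm


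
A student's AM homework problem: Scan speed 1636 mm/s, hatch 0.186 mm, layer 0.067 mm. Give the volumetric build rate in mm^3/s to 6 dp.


Rate = 1636 * 0.186 * 0.067 = 20.387832 mm^3/s


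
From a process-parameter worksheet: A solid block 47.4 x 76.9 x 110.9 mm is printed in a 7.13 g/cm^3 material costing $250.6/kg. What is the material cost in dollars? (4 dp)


V = 47.4 * 76.9 * 110.9 = 404237.154 mm^3 = 404.237154 cm^3
Mass = 404.237154 * 7.13 / 1000 = 2.88221091 kg
Cost = 2.88221091 * 250.6 = 722.2821 $


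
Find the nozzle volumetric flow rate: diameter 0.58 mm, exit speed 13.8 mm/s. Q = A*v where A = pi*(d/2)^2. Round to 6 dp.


A = pi*(0.58/2)^2 = 0.26420794 mm^2
Q = 0.26420794 * 13.8 = 3.64607 mm^3/s


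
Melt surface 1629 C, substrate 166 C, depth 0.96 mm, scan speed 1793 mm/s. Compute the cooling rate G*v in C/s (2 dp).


G = (1629-166)/0.96 = 1523.95833333 C/mm
CR = 1523.95833333 * 1793 = 2732457.29 C/s


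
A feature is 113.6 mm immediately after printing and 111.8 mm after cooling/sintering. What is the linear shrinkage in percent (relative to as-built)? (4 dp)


Shrinkage = ((113.6-111.8)/113.6)*100 = 1.5845 %


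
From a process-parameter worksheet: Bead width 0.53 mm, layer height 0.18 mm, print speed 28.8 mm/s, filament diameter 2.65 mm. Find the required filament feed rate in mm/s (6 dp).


Q = 0.53 * 0.18 * 28.8 = 2.74752 mm^3/s
A_fil = pi*(2.65/2)^2 = 5.5154586 mm^2
v_feed = 2.74752 / 5.5154586 = 0.498149 mm/s


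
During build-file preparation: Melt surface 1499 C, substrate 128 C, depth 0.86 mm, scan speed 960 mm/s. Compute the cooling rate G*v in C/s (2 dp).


G = (1499-128)/0.86 = 1594.18604651 C/mm
CR = 1594.18604651 * 960 = 1530418.6 C/s


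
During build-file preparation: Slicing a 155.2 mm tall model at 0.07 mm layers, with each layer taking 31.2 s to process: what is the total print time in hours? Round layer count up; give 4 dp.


Layers = ceil(155.2/0.07) = 2218
t = 2218 * 31.2 / 3600 = 19.2227 hrs


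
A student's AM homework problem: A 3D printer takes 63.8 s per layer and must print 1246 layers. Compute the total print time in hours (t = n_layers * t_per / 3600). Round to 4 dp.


t = 1246 * 63.8 / 3600 = 22.0819 hrs


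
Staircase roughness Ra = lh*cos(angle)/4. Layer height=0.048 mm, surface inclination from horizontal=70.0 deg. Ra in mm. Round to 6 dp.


Ra = 0.048 * cos(70.0) / 4 = 0.004104 mm


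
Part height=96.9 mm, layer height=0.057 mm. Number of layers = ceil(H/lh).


Layers = ceil(96.9/0.057) = 1700


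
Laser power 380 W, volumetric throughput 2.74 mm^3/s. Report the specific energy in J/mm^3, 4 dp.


SE = 380 / 2.74 = 138.6861 J/mm^3


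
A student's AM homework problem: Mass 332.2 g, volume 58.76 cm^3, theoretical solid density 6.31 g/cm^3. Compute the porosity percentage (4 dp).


rho_part = 332.2 / 58.76 = 5.65350579 g/cm^3
Porosity = (1 - 5.65350579/6.31)*100 = 10.404 %


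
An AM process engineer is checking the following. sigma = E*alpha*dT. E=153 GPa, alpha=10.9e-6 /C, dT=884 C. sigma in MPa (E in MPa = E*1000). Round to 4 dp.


sigma = 153*1000 * 10.9e-6 * 884 = 1474.2468 MPa


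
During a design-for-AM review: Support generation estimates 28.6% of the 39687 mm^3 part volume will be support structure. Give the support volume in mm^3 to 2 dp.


V_support = 39687 * 0.286 = 11350.48 mm^3


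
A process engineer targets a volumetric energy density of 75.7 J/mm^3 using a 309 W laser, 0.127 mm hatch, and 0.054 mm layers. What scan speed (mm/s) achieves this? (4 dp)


v = 309 / (75.7*0.127*0.054) = 595.203 mm/s


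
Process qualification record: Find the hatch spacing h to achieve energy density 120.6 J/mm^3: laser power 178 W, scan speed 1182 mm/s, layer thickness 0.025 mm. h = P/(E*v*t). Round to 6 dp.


h = 178 / (120.6*1182*0.025) = 0.049948 mm


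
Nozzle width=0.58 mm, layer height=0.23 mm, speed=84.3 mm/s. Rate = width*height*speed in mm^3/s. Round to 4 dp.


Rate = 0.58 * 0.23 * 84.3 = 11.2456 mm^3/s


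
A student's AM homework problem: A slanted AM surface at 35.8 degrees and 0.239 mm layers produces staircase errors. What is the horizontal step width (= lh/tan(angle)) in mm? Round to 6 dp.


step = 0.239 / tan(35.8) = 0.331382 mm


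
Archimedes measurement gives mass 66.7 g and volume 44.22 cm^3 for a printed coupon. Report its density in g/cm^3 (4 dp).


rho = 66.7 / 44.22 = 1.5084 g/cm^3


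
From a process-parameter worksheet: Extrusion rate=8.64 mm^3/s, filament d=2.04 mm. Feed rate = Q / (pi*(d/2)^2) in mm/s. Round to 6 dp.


A = pi*(2.04/2)^2 = 3.268513
v = 8.64 / 3.268513 = 2.643404 mm/s


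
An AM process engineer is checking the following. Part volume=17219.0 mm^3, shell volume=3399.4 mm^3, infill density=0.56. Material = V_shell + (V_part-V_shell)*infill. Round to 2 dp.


V_infill = (17219.0 - 3399.4) * 0.56 = 7738.98
V_total = 3399.4 + 7738.98 = 11138.38 mm^3


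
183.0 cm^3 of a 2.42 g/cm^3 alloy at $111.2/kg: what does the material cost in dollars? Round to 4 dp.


Mass = 183.0*2.42/1000 = 0.44286 kg
Cost = 0.44286 * 111.2 = 49.246 $


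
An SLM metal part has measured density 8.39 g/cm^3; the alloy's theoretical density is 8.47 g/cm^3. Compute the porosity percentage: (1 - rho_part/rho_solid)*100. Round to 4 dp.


Porosity = (1-8.39/8.47)*100 = 0.9445 %


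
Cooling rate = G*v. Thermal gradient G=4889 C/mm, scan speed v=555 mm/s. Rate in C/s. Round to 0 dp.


CR = 4889 * 555 = 2713395 C/s


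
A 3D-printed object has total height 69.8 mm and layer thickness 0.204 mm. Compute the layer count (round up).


Layers = ceil(69.8/0.204) = 343


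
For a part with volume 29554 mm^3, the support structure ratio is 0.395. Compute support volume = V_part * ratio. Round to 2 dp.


V_support = 29554 * 0.395 = 11673.83 mm^3


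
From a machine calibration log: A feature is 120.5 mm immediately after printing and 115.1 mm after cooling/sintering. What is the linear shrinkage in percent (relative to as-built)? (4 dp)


Shrinkage = ((120.5-115.1)/120.5)*100 = 4.4813 %


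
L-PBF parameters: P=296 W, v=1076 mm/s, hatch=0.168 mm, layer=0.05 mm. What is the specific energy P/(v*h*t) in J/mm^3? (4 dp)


Build rate = 1076 * 0.168 * 0.05 = 9.0384 mm^3/s
SE = 296 / 9.0384 = 32.7492 J/mm^3


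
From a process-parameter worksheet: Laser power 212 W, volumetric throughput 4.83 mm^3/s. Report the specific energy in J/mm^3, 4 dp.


SE = 212 / 4.83 = 43.8923 J/mm^3


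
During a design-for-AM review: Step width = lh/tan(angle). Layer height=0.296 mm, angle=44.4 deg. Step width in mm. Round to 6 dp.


step = 0.296 / tan(44.4) = 0.302265 mm


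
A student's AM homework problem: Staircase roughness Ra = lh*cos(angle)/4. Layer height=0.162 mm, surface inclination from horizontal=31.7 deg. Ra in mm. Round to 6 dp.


Ra = 0.162 * cos(31.7) / 4 = 0.034458 mm


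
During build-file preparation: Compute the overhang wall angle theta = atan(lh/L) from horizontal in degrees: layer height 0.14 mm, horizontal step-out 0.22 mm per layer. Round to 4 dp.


angle = atan(0.14/0.22) = 32.4712 degrees


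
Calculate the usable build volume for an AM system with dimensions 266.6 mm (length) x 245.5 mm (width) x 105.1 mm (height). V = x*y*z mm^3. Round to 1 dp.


V = 266.6 * 245.5 * 105.1 = 6878826.5 mm^3


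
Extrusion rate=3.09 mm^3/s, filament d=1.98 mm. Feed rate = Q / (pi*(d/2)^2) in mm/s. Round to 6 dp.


A = pi*(1.98/2)^2 = 3.079075
v = 3.09 / 3.079075 = 1.003548 mm/s


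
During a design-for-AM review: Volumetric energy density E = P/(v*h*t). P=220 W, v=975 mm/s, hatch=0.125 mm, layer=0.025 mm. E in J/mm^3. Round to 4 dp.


E = 220 / (975*0.125*0.025) = 72.2051 J/mm^3


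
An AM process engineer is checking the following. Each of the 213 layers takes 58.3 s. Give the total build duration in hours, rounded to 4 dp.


t = 213 * 58.3 / 3600 = 3.4494 hrs


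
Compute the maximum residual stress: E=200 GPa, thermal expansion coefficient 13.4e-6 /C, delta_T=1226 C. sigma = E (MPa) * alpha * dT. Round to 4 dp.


sigma = 200*1000 * 13.4e-6 * 1226 = 3285.68 MPa


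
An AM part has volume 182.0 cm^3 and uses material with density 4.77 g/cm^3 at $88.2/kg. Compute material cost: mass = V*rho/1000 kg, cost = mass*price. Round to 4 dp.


Mass = 182.0*4.77/1000 = 0.86814 kg
Cost = 0.86814 * 88.2 = 76.5699 $


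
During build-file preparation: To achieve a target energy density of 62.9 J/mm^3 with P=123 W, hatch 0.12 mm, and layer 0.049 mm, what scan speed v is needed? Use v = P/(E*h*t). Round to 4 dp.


v = 123 / (62.9*0.12*0.049) = 332.5655 mm/s


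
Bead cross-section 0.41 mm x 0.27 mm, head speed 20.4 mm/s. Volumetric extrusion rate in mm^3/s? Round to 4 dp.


Rate = 0.41 * 0.27 * 20.4 = 2.2583 mm^3/s


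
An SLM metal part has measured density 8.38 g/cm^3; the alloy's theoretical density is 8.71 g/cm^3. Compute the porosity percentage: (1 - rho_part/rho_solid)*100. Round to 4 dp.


Porosity = (1-8.38/8.71)*100 = 3.7887 %


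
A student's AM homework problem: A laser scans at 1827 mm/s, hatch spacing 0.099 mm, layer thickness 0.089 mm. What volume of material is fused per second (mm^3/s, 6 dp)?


Rate = 1827 * 0.099 * 0.089 = 16.097697 mm^3/s


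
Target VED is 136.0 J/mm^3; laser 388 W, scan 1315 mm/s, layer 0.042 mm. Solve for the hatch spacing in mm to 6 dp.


h = 388 / (136.0*1315*0.042) = 0.051656 mm


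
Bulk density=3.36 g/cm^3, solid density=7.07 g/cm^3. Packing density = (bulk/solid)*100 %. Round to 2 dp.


Packing = (3.36/7.07)*100 = 47.52 %


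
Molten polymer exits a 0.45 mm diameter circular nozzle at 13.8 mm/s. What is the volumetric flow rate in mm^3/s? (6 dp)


A = pi*(0.45/2)^2 = 0.15904313 mm^2
Q = 0.15904313 * 13.8 = 2.194795 mm^3/s


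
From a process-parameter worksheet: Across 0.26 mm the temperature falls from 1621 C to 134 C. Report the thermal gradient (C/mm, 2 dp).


G = (1621-134)/0.26 = 5719.23 C/mm


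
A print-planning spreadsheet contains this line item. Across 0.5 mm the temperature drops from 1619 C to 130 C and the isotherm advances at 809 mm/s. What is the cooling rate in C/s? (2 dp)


G = (1619-130)/0.5 = 2978.0 C/mm
CR = 2978.0 * 809 = 2409202.0 C/s


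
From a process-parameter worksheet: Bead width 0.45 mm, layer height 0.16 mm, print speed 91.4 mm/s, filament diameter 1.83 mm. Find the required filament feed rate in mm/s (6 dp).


Q = 0.45 * 0.16 * 91.4 = 6.5808 mm^3/s
A_fil = pi*(1.83/2)^2 = 2.63021991 mm^2
v_feed = 6.5808 / 2.63021991 = 2.501996 mm/s
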